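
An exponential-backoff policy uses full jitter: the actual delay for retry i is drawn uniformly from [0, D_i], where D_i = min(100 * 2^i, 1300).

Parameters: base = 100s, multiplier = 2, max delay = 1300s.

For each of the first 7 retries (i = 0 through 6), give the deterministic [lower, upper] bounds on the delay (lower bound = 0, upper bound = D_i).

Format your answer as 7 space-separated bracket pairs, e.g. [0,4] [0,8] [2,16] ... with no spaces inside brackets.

Answer: [0,100] [0,200] [0,400] [0,800] [0,1300] [0,1300] [0,1300]

Derivation:
Computing bounds per retry:
  i=0: D_i=min(100*2^0,1300)=100, bounds=[0,100]
  i=1: D_i=min(100*2^1,1300)=200, bounds=[0,200]
  i=2: D_i=min(100*2^2,1300)=400, bounds=[0,400]
  i=3: D_i=min(100*2^3,1300)=800, bounds=[0,800]
  i=4: D_i=min(100*2^4,1300)=1300, bounds=[0,1300]
  i=5: D_i=min(100*2^5,1300)=1300, bounds=[0,1300]
  i=6: D_i=min(100*2^6,1300)=1300, bounds=[0,1300]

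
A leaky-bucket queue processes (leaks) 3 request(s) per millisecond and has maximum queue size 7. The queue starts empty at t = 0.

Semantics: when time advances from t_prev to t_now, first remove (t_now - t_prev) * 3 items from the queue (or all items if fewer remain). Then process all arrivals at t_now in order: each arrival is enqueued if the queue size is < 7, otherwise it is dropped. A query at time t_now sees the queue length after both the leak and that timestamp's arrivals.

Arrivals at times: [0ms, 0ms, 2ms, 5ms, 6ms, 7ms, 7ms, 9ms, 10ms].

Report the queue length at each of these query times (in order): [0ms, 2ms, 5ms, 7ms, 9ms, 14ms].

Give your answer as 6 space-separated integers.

Queue lengths at query times:
  query t=0ms: backlog = 2
  query t=2ms: backlog = 1
  query t=5ms: backlog = 1
  query t=7ms: backlog = 2
  query t=9ms: backlog = 1
  query t=14ms: backlog = 0

Answer: 2 1 1 2 1 0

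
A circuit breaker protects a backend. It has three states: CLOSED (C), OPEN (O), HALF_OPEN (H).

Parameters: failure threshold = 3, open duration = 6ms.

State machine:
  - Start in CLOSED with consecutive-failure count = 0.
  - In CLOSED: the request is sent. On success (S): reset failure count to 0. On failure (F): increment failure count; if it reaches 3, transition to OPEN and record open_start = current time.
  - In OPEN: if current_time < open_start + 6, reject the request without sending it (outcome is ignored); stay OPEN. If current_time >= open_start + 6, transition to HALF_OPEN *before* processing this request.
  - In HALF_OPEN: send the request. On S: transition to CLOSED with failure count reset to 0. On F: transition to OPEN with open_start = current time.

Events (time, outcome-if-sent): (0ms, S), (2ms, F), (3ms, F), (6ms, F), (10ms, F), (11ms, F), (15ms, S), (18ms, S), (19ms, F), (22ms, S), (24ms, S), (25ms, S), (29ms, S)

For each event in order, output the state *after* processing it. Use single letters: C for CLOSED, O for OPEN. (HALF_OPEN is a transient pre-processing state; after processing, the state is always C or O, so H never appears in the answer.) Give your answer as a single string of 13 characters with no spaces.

State after each event:
  event#1 t=0ms outcome=S: state=CLOSED
  event#2 t=2ms outcome=F: state=CLOSED
  event#3 t=3ms outcome=F: state=CLOSED
  event#4 t=6ms outcome=F: state=OPEN
  event#5 t=10ms outcome=F: state=OPEN
  event#6 t=11ms outcome=F: state=OPEN
  event#7 t=15ms outcome=S: state=CLOSED
  event#8 t=18ms outcome=S: state=CLOSED
  event#9 t=19ms outcome=F: state=CLOSED
  event#10 t=22ms outcome=S: state=CLOSED
  event#11 t=24ms outcome=S: state=CLOSED
  event#12 t=25ms outcome=S: state=CLOSED
  event#13 t=29ms outcome=S: state=CLOSED

Answer: CCCOOOCCCCCCC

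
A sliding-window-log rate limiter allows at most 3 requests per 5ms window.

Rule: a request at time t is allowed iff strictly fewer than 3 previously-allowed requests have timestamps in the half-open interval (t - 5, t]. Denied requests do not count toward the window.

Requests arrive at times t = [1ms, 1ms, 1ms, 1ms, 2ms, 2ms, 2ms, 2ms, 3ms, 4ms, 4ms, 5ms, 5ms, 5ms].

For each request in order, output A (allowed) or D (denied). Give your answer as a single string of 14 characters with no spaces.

Tracking allowed requests in the window:
  req#1 t=1ms: ALLOW
  req#2 t=1ms: ALLOW
  req#3 t=1ms: ALLOW
  req#4 t=1ms: DENY
  req#5 t=2ms: DENY
  req#6 t=2ms: DENY
  req#7 t=2ms: DENY
  req#8 t=2ms: DENY
  req#9 t=3ms: DENY
  req#10 t=4ms: DENY
  req#11 t=4ms: DENY
  req#12 t=5ms: DENY
  req#13 t=5ms: DENY
  req#14 t=5ms: DENY

Answer: AAADDDDDDDDDDD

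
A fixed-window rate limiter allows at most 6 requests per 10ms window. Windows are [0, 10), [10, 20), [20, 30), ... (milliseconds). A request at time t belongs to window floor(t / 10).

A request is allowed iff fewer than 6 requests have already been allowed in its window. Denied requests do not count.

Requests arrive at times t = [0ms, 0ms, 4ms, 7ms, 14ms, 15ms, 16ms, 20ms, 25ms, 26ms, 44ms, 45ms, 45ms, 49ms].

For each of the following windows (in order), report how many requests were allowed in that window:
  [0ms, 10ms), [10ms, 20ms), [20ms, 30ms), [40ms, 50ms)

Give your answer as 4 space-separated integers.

Answer: 4 3 3 4

Derivation:
Processing requests:
  req#1 t=0ms (window 0): ALLOW
  req#2 t=0ms (window 0): ALLOW
  req#3 t=4ms (window 0): ALLOW
  req#4 t=7ms (window 0): ALLOW
  req#5 t=14ms (window 1): ALLOW
  req#6 t=15ms (window 1): ALLOW
  req#7 t=16ms (window 1): ALLOW
  req#8 t=20ms (window 2): ALLOW
  req#9 t=25ms (window 2): ALLOW
  req#10 t=26ms (window 2): ALLOW
  req#11 t=44ms (window 4): ALLOW
  req#12 t=45ms (window 4): ALLOW
  req#13 t=45ms (window 4): ALLOW
  req#14 t=49ms (window 4): ALLOW

Allowed counts by window: 4 3 3 4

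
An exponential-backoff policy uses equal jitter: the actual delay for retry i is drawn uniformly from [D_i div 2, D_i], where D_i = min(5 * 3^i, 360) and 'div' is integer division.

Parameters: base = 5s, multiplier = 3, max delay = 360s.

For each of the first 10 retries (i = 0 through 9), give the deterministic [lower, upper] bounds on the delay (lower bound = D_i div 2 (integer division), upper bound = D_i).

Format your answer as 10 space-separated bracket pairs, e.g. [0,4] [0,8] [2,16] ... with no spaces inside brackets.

Answer: [2,5] [7,15] [22,45] [67,135] [180,360] [180,360] [180,360] [180,360] [180,360] [180,360]

Derivation:
Computing bounds per retry:
  i=0: D_i=min(5*3^0,360)=5, bounds=[2,5]
  i=1: D_i=min(5*3^1,360)=15, bounds=[7,15]
  i=2: D_i=min(5*3^2,360)=45, bounds=[22,45]
  i=3: D_i=min(5*3^3,360)=135, bounds=[67,135]
  i=4: D_i=min(5*3^4,360)=360, bounds=[180,360]
  i=5: D_i=min(5*3^5,360)=360, bounds=[180,360]
  i=6: D_i=min(5*3^6,360)=360, bounds=[180,360]
  i=7: D_i=min(5*3^7,360)=360, bounds=[180,360]
  i=8: D_i=min(5*3^8,360)=360, bounds=[180,360]
  i=9: D_i=min(5*3^9,360)=360, bounds=[180,360]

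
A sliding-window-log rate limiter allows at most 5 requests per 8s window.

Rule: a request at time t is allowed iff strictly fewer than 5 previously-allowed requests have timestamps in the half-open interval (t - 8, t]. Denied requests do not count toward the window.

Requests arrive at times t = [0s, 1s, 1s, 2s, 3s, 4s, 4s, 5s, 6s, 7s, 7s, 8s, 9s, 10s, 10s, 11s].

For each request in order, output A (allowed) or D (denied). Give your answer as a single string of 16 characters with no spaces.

Answer: AAAAADDDDDDAAAAA

Derivation:
Tracking allowed requests in the window:
  req#1 t=0s: ALLOW
  req#2 t=1s: ALLOW
  req#3 t=1s: ALLOW
  req#4 t=2s: ALLOW
  req#5 t=3s: ALLOW
  req#6 t=4s: DENY
  req#7 t=4s: DENY
  req#8 t=5s: DENY
  req#9 t=6s: DENY
  req#10 t=7s: DENY
  req#11 t=7s: DENY
  req#12 t=8s: ALLOW
  req#13 t=9s: ALLOW
  req#14 t=10s: ALLOW
  req#15 t=10s: ALLOW
  req#16 t=11s: ALLOW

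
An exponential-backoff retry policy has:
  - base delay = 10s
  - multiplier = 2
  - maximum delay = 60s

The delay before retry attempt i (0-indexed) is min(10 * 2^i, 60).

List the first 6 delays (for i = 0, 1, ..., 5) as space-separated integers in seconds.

Answer: 10 20 40 60 60 60

Derivation:
Computing each delay:
  i=0: min(10*2^0, 60) = 10
  i=1: min(10*2^1, 60) = 20
  i=2: min(10*2^2, 60) = 40
  i=3: min(10*2^3, 60) = 60
  i=4: min(10*2^4, 60) = 60
  i=5: min(10*2^5, 60) = 60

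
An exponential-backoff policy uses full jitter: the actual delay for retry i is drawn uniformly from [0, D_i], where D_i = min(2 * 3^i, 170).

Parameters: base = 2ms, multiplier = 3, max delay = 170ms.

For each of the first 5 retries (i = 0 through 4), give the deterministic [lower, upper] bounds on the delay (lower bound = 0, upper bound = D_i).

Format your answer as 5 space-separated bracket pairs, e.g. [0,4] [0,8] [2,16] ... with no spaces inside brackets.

Answer: [0,2] [0,6] [0,18] [0,54] [0,162]

Derivation:
Computing bounds per retry:
  i=0: D_i=min(2*3^0,170)=2, bounds=[0,2]
  i=1: D_i=min(2*3^1,170)=6, bounds=[0,6]
  i=2: D_i=min(2*3^2,170)=18, bounds=[0,18]
  i=3: D_i=min(2*3^3,170)=54, bounds=[0,54]
  i=4: D_i=min(2*3^4,170)=162, bounds=[0,162]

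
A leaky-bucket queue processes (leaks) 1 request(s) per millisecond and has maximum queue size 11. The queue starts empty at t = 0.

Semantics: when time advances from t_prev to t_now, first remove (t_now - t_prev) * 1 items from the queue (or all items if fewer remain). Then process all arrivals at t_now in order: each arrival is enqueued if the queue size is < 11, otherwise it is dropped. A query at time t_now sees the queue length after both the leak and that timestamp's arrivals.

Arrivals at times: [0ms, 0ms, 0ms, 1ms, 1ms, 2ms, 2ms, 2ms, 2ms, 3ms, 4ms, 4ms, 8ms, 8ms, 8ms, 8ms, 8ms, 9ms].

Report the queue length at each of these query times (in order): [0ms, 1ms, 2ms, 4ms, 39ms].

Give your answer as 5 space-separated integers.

Answer: 3 4 7 8 0

Derivation:
Queue lengths at query times:
  query t=0ms: backlog = 3
  query t=1ms: backlog = 4
  query t=2ms: backlog = 7
  query t=4ms: backlog = 8
  query t=39ms: backlog = 0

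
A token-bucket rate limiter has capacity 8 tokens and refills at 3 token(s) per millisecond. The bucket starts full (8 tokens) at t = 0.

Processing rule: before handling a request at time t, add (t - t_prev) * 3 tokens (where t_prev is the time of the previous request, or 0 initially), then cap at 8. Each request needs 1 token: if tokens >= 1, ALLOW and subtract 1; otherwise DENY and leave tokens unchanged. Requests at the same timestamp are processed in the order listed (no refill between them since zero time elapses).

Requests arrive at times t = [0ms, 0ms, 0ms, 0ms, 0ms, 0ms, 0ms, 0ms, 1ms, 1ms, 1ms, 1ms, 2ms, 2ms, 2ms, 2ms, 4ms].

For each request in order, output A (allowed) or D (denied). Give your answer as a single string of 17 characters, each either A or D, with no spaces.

Simulating step by step:
  req#1 t=0ms: ALLOW
  req#2 t=0ms: ALLOW
  req#3 t=0ms: ALLOW
  req#4 t=0ms: ALLOW
  req#5 t=0ms: ALLOW
  req#6 t=0ms: ALLOW
  req#7 t=0ms: ALLOW
  req#8 t=0ms: ALLOW
  req#9 t=1ms: ALLOW
  req#10 t=1ms: ALLOW
  req#11 t=1ms: ALLOW
  req#12 t=1ms: DENY
  req#13 t=2ms: ALLOW
  req#14 t=2ms: ALLOW
  req#15 t=2ms: ALLOW
  req#16 t=2ms: DENY
  req#17 t=4ms: ALLOW

Answer: AAAAAAAAAAADAAADA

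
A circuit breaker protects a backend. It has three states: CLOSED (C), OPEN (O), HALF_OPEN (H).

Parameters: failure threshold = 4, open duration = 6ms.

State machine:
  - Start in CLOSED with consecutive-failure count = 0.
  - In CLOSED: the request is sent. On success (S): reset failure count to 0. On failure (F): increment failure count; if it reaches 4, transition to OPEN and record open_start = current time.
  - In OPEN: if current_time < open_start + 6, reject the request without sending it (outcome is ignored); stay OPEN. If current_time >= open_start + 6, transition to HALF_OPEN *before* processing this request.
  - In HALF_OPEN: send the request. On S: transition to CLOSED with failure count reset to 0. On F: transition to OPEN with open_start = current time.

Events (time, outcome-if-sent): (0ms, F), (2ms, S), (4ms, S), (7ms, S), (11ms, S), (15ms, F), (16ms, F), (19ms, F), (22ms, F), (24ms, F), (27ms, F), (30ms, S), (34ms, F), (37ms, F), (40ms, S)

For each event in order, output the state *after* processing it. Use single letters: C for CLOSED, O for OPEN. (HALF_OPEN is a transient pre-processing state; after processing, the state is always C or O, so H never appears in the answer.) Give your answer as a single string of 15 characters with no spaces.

Answer: CCCCCCCCOOOCCCC

Derivation:
State after each event:
  event#1 t=0ms outcome=F: state=CLOSED
  event#2 t=2ms outcome=S: state=CLOSED
  event#3 t=4ms outcome=S: state=CLOSED
  event#4 t=7ms outcome=S: state=CLOSED
  event#5 t=11ms outcome=S: state=CLOSED
  event#6 t=15ms outcome=F: state=CLOSED
  event#7 t=16ms outcome=F: state=CLOSED
  event#8 t=19ms outcome=F: state=CLOSED
  event#9 t=22ms outcome=F: state=OPEN
  event#10 t=24ms outcome=F: state=OPEN
  event#11 t=27ms outcome=F: state=OPEN
  event#12 t=30ms outcome=S: state=CLOSED
  event#13 t=34ms outcome=F: state=CLOSED
  event#14 t=37ms outcome=F: state=CLOSED
  event#15 t=40ms outcome=S: state=CLOSED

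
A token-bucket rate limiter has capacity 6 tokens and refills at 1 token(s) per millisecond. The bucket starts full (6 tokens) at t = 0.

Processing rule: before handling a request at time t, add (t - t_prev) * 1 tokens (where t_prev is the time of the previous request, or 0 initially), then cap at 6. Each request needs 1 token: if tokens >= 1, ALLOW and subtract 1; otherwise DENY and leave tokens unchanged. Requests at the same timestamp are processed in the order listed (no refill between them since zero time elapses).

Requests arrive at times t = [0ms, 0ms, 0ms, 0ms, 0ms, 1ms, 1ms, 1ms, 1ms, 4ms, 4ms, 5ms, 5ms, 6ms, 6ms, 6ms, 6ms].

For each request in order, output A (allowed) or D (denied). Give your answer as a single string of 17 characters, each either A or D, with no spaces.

Answer: AAAAAAADDAAAAADDD

Derivation:
Simulating step by step:
  req#1 t=0ms: ALLOW
  req#2 t=0ms: ALLOW
  req#3 t=0ms: ALLOW
  req#4 t=0ms: ALLOW
  req#5 t=0ms: ALLOW
  req#6 t=1ms: ALLOW
  req#7 t=1ms: ALLOW
  req#8 t=1ms: DENY
  req#9 t=1ms: DENY
  req#10 t=4ms: ALLOW
  req#11 t=4ms: ALLOW
  req#12 t=5ms: ALLOW
  req#13 t=5ms: ALLOW
  req#14 t=6ms: ALLOW
  req#15 t=6ms: DENY
  req#16 t=6ms: DENY
  req#17 t=6ms: DENY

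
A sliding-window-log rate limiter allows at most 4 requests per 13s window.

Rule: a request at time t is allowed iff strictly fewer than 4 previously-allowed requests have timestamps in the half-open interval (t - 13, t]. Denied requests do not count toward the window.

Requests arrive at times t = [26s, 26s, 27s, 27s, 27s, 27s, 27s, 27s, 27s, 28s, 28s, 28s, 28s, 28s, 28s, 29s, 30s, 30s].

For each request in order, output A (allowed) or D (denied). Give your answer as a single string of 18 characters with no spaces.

Answer: AAAADDDDDDDDDDDDDD

Derivation:
Tracking allowed requests in the window:
  req#1 t=26s: ALLOW
  req#2 t=26s: ALLOW
  req#3 t=27s: ALLOW
  req#4 t=27s: ALLOW
  req#5 t=27s: DENY
  req#6 t=27s: DENY
  req#7 t=27s: DENY
  req#8 t=27s: DENY
  req#9 t=27s: DENY
  req#10 t=28s: DENY
  req#11 t=28s: DENY
  req#12 t=28s: DENY
  req#13 t=28s: DENY
  req#14 t=28s: DENY
  req#15 t=28s: DENY
  req#16 t=29s: DENY
  req#17 t=30s: DENY
  req#18 t=30s: DENY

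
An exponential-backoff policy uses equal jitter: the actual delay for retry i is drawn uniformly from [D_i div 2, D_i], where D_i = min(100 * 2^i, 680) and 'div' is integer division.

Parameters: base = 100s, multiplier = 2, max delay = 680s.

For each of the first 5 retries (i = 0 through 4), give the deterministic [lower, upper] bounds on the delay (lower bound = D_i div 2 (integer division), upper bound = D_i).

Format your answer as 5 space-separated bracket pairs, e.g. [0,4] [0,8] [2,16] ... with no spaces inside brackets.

Answer: [50,100] [100,200] [200,400] [340,680] [340,680]

Derivation:
Computing bounds per retry:
  i=0: D_i=min(100*2^0,680)=100, bounds=[50,100]
  i=1: D_i=min(100*2^1,680)=200, bounds=[100,200]
  i=2: D_i=min(100*2^2,680)=400, bounds=[200,400]
  i=3: D_i=min(100*2^3,680)=680, bounds=[340,680]
  i=4: D_i=min(100*2^4,680)=680, bounds=[340,680]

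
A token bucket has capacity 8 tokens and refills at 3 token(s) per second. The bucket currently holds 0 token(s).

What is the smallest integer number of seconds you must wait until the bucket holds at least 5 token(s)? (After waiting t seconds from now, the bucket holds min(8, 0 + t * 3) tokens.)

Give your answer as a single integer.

Answer: 2

Derivation:
Need 0 + t * 3 >= 5, so t >= 5/3.
Smallest integer t = ceil(5/3) = 2.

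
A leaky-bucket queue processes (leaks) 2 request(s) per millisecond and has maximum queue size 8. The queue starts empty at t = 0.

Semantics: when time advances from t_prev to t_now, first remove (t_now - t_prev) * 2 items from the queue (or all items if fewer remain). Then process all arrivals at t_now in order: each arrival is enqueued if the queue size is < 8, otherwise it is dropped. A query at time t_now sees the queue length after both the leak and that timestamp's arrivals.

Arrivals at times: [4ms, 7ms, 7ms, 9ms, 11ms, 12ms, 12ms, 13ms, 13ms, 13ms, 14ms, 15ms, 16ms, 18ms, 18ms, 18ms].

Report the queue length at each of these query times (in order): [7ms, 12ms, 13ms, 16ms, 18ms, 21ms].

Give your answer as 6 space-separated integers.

Answer: 2 2 3 1 3 0

Derivation:
Queue lengths at query times:
  query t=7ms: backlog = 2
  query t=12ms: backlog = 2
  query t=13ms: backlog = 3
  query t=16ms: backlog = 1
  query t=18ms: backlog = 3
  query t=21ms: backlog = 0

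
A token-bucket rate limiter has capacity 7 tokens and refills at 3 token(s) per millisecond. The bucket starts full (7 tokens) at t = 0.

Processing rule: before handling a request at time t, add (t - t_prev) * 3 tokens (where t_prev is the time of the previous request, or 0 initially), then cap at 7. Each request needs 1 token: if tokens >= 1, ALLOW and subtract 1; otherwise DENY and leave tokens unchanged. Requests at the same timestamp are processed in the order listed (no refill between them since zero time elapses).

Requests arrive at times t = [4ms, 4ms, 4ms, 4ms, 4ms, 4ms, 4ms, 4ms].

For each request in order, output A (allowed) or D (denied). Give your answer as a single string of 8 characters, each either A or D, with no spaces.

Answer: AAAAAAAD

Derivation:
Simulating step by step:
  req#1 t=4ms: ALLOW
  req#2 t=4ms: ALLOW
  req#3 t=4ms: ALLOW
  req#4 t=4ms: ALLOW
  req#5 t=4ms: ALLOW
  req#6 t=4ms: ALLOW
  req#7 t=4ms: ALLOW
  req#8 t=4ms: DENY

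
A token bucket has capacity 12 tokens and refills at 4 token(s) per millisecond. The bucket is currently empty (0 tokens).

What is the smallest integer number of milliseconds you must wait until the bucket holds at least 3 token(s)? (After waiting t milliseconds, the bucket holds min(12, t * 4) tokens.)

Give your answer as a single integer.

Need t * 4 >= 3, so t >= 3/4.
Smallest integer t = ceil(3/4) = 1.

Answer: 1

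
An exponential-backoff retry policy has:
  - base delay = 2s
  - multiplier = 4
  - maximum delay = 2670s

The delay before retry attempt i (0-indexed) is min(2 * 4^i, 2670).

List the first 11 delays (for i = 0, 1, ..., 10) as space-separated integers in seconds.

Answer: 2 8 32 128 512 2048 2670 2670 2670 2670 2670

Derivation:
Computing each delay:
  i=0: min(2*4^0, 2670) = 2
  i=1: min(2*4^1, 2670) = 8
  i=2: min(2*4^2, 2670) = 32
  i=3: min(2*4^3, 2670) = 128
  i=4: min(2*4^4, 2670) = 512
  i=5: min(2*4^5, 2670) = 2048
  i=6: min(2*4^6, 2670) = 2670
  i=7: min(2*4^7, 2670) = 2670
  i=8: min(2*4^8, 2670) = 2670
  i=9: min(2*4^9, 2670) = 2670
  i=10: min(2*4^10, 2670) = 2670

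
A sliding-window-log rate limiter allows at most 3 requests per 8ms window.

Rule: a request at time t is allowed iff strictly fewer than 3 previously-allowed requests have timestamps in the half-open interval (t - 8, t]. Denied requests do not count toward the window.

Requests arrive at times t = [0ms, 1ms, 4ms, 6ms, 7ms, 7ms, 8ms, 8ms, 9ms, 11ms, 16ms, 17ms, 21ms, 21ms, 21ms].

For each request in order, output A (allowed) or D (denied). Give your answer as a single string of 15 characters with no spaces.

Tracking allowed requests in the window:
  req#1 t=0ms: ALLOW
  req#2 t=1ms: ALLOW
  req#3 t=4ms: ALLOW
  req#4 t=6ms: DENY
  req#5 t=7ms: DENY
  req#6 t=7ms: DENY
  req#7 t=8ms: ALLOW
  req#8 t=8ms: DENY
  req#9 t=9ms: ALLOW
  req#10 t=11ms: DENY
  req#11 t=16ms: ALLOW
  req#12 t=17ms: ALLOW
  req#13 t=21ms: ALLOW
  req#14 t=21ms: DENY
  req#15 t=21ms: DENY

Answer: AAADDDADADAAADD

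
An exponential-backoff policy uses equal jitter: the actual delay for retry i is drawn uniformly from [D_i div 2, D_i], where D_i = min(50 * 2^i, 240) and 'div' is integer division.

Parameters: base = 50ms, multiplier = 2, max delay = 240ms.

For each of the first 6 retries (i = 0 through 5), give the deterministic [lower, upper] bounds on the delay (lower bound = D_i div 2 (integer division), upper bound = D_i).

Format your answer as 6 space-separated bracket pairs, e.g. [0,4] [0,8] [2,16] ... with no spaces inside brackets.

Computing bounds per retry:
  i=0: D_i=min(50*2^0,240)=50, bounds=[25,50]
  i=1: D_i=min(50*2^1,240)=100, bounds=[50,100]
  i=2: D_i=min(50*2^2,240)=200, bounds=[100,200]
  i=3: D_i=min(50*2^3,240)=240, bounds=[120,240]
  i=4: D_i=min(50*2^4,240)=240, bounds=[120,240]
  i=5: D_i=min(50*2^5,240)=240, bounds=[120,240]

Answer: [25,50] [50,100] [100,200] [120,240] [120,240] [120,240]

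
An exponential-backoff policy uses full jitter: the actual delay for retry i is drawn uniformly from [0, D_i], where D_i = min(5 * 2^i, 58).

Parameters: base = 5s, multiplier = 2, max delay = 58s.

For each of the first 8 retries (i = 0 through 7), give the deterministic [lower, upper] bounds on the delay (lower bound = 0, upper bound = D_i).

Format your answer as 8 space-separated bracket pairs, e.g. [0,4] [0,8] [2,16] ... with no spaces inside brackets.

Computing bounds per retry:
  i=0: D_i=min(5*2^0,58)=5, bounds=[0,5]
  i=1: D_i=min(5*2^1,58)=10, bounds=[0,10]
  i=2: D_i=min(5*2^2,58)=20, bounds=[0,20]
  i=3: D_i=min(5*2^3,58)=40, bounds=[0,40]
  i=4: D_i=min(5*2^4,58)=58, bounds=[0,58]
  i=5: D_i=min(5*2^5,58)=58, bounds=[0,58]
  i=6: D_i=min(5*2^6,58)=58, bounds=[0,58]
  i=7: D_i=min(5*2^7,58)=58, bounds=[0,58]

Answer: [0,5] [0,10] [0,20] [0,40] [0,58] [0,58] [0,58] [0,58]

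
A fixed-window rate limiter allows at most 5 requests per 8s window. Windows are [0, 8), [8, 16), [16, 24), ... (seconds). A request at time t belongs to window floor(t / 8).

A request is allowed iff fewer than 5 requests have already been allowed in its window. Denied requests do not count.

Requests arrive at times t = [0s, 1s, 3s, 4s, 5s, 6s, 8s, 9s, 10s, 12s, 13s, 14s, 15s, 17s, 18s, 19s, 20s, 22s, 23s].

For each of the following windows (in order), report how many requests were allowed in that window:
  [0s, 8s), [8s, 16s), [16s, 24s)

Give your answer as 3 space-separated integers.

Processing requests:
  req#1 t=0s (window 0): ALLOW
  req#2 t=1s (window 0): ALLOW
  req#3 t=3s (window 0): ALLOW
  req#4 t=4s (window 0): ALLOW
  req#5 t=5s (window 0): ALLOW
  req#6 t=6s (window 0): DENY
  req#7 t=8s (window 1): ALLOW
  req#8 t=9s (window 1): ALLOW
  req#9 t=10s (window 1): ALLOW
  req#10 t=12s (window 1): ALLOW
  req#11 t=13s (window 1): ALLOW
  req#12 t=14s (window 1): DENY
  req#13 t=15s (window 1): DENY
  req#14 t=17s (window 2): ALLOW
  req#15 t=18s (window 2): ALLOW
  req#16 t=19s (window 2): ALLOW
  req#17 t=20s (window 2): ALLOW
  req#18 t=22s (window 2): ALLOW
  req#19 t=23s (window 2): DENY

Allowed counts by window: 5 5 5

Answer: 5 5 5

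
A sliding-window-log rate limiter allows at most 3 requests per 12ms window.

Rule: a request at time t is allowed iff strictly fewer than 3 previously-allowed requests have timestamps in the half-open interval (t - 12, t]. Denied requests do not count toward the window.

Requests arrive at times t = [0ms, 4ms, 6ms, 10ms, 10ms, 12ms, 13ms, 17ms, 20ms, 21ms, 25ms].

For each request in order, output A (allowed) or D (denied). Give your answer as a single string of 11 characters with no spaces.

Tracking allowed requests in the window:
  req#1 t=0ms: ALLOW
  req#2 t=4ms: ALLOW
  req#3 t=6ms: ALLOW
  req#4 t=10ms: DENY
  req#5 t=10ms: DENY
  req#6 t=12ms: ALLOW
  req#7 t=13ms: DENY
  req#8 t=17ms: ALLOW
  req#9 t=20ms: ALLOW
  req#10 t=21ms: DENY
  req#11 t=25ms: ALLOW

Answer: AAADDADAADA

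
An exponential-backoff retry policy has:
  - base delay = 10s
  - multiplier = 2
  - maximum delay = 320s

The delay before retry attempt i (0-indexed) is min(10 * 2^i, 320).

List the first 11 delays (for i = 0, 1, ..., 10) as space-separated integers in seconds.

Computing each delay:
  i=0: min(10*2^0, 320) = 10
  i=1: min(10*2^1, 320) = 20
  i=2: min(10*2^2, 320) = 40
  i=3: min(10*2^3, 320) = 80
  i=4: min(10*2^4, 320) = 160
  i=5: min(10*2^5, 320) = 320
  i=6: min(10*2^6, 320) = 320
  i=7: min(10*2^7, 320) = 320
  i=8: min(10*2^8, 320) = 320
  i=9: min(10*2^9, 320) = 320
  i=10: min(10*2^10, 320) = 320

Answer: 10 20 40 80 160 320 320 320 320 320 320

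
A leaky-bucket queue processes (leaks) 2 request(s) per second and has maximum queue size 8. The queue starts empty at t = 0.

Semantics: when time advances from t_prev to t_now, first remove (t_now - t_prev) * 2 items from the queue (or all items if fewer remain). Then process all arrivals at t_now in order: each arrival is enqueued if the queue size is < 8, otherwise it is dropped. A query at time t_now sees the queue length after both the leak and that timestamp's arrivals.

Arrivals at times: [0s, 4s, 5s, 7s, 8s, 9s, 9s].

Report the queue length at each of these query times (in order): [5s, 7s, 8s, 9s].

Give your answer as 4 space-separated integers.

Answer: 1 1 1 2

Derivation:
Queue lengths at query times:
  query t=5s: backlog = 1
  query t=7s: backlog = 1
  query t=8s: backlog = 1
  query t=9s: backlog = 2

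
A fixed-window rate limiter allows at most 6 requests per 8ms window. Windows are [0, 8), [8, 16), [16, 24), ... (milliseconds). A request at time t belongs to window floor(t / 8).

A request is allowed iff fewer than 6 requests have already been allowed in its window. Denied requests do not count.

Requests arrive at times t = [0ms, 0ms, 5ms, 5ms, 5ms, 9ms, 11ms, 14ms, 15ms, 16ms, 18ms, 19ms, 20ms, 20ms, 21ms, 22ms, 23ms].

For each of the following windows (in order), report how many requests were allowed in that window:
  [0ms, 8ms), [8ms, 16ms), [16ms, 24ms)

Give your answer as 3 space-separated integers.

Processing requests:
  req#1 t=0ms (window 0): ALLOW
  req#2 t=0ms (window 0): ALLOW
  req#3 t=5ms (window 0): ALLOW
  req#4 t=5ms (window 0): ALLOW
  req#5 t=5ms (window 0): ALLOW
  req#6 t=9ms (window 1): ALLOW
  req#7 t=11ms (window 1): ALLOW
  req#8 t=14ms (window 1): ALLOW
  req#9 t=15ms (window 1): ALLOW
  req#10 t=16ms (window 2): ALLOW
  req#11 t=18ms (window 2): ALLOW
  req#12 t=19ms (window 2): ALLOW
  req#13 t=20ms (window 2): ALLOW
  req#14 t=20ms (window 2): ALLOW
  req#15 t=21ms (window 2): ALLOW
  req#16 t=22ms (window 2): DENY
  req#17 t=23ms (window 2): DENY

Allowed counts by window: 5 4 6

Answer: 5 4 6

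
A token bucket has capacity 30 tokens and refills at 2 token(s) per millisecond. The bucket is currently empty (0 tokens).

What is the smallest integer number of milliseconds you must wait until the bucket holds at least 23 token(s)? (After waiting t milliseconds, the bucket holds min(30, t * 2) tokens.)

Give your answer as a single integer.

Need t * 2 >= 23, so t >= 23/2.
Smallest integer t = ceil(23/2) = 12.

Answer: 12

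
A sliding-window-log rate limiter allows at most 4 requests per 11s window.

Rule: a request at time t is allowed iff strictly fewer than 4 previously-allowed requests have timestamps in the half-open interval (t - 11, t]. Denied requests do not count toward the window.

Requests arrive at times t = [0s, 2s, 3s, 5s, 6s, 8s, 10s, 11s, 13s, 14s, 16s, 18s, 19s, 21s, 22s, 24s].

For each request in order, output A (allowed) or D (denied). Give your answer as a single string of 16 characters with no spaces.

Tracking allowed requests in the window:
  req#1 t=0s: ALLOW
  req#2 t=2s: ALLOW
  req#3 t=3s: ALLOW
  req#4 t=5s: ALLOW
  req#5 t=6s: DENY
  req#6 t=8s: DENY
  req#7 t=10s: DENY
  req#8 t=11s: ALLOW
  req#9 t=13s: ALLOW
  req#10 t=14s: ALLOW
  req#11 t=16s: ALLOW
  req#12 t=18s: DENY
  req#13 t=19s: DENY
  req#14 t=21s: DENY
  req#15 t=22s: ALLOW
  req#16 t=24s: ALLOW

Answer: AAAADDDAAAADDDAA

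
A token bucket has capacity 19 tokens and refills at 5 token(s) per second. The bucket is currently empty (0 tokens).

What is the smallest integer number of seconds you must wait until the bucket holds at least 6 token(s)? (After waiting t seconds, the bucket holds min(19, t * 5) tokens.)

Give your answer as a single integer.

Need t * 5 >= 6, so t >= 6/5.
Smallest integer t = ceil(6/5) = 2.

Answer: 2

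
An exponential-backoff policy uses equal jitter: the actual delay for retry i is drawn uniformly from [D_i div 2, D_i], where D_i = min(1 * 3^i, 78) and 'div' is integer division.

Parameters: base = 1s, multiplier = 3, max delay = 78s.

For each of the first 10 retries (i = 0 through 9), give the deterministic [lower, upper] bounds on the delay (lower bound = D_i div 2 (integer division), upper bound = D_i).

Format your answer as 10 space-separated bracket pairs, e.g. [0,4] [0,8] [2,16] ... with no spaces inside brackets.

Computing bounds per retry:
  i=0: D_i=min(1*3^0,78)=1, bounds=[0,1]
  i=1: D_i=min(1*3^1,78)=3, bounds=[1,3]
  i=2: D_i=min(1*3^2,78)=9, bounds=[4,9]
  i=3: D_i=min(1*3^3,78)=27, bounds=[13,27]
  i=4: D_i=min(1*3^4,78)=78, bounds=[39,78]
  i=5: D_i=min(1*3^5,78)=78, bounds=[39,78]
  i=6: D_i=min(1*3^6,78)=78, bounds=[39,78]
  i=7: D_i=min(1*3^7,78)=78, bounds=[39,78]
  i=8: D_i=min(1*3^8,78)=78, bounds=[39,78]
  i=9: D_i=min(1*3^9,78)=78, bounds=[39,78]

Answer: [0,1] [1,3] [4,9] [13,27] [39,78] [39,78] [39,78] [39,78] [39,78] [39,78]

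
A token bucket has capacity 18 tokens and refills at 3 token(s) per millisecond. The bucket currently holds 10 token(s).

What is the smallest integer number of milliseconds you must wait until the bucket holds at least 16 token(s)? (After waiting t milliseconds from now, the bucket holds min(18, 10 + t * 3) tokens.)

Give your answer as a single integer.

Answer: 2

Derivation:
Need 10 + t * 3 >= 16, so t >= 6/3.
Smallest integer t = ceil(6/3) = 2.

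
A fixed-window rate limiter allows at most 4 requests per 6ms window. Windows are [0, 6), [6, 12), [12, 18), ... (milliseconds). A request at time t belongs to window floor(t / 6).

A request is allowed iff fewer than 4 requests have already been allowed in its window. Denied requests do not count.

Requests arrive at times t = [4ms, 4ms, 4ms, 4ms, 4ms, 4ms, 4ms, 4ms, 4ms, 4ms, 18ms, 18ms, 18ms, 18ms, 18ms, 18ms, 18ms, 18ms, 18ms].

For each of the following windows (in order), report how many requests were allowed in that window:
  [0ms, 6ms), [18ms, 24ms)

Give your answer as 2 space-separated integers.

Answer: 4 4

Derivation:
Processing requests:
  req#1 t=4ms (window 0): ALLOW
  req#2 t=4ms (window 0): ALLOW
  req#3 t=4ms (window 0): ALLOW
  req#4 t=4ms (window 0): ALLOW
  req#5 t=4ms (window 0): DENY
  req#6 t=4ms (window 0): DENY
  req#7 t=4ms (window 0): DENY
  req#8 t=4ms (window 0): DENY
  req#9 t=4ms (window 0): DENY
  req#10 t=4ms (window 0): DENY
  req#11 t=18ms (window 3): ALLOW
  req#12 t=18ms (window 3): ALLOW
  req#13 t=18ms (window 3): ALLOW
  req#14 t=18ms (window 3): ALLOW
  req#15 t=18ms (window 3): DENY
  req#16 t=18ms (window 3): DENY
  req#17 t=18ms (window 3): DENY
  req#18 t=18ms (window 3): DENY
  req#19 t=18ms (window 3): DENY

Allowed counts by window: 4 4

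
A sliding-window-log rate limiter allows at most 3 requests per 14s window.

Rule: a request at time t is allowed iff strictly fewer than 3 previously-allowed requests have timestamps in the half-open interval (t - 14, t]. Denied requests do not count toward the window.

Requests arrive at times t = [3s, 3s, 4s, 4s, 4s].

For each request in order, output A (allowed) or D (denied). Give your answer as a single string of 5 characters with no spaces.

Answer: AAADD

Derivation:
Tracking allowed requests in the window:
  req#1 t=3s: ALLOW
  req#2 t=3s: ALLOW
  req#3 t=4s: ALLOW
  req#4 t=4s: DENY
  req#5 t=4s: DENY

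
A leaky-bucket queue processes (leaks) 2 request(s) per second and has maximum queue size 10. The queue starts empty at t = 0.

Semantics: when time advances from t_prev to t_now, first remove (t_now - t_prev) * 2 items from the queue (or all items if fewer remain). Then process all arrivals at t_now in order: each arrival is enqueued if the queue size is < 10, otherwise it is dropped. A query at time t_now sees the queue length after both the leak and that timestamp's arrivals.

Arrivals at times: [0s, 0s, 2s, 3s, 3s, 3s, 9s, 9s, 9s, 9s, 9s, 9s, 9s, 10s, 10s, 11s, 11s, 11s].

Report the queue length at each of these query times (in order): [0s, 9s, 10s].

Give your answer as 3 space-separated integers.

Answer: 2 7 7

Derivation:
Queue lengths at query times:
  query t=0s: backlog = 2
  query t=9s: backlog = 7
  query t=10s: backlog = 7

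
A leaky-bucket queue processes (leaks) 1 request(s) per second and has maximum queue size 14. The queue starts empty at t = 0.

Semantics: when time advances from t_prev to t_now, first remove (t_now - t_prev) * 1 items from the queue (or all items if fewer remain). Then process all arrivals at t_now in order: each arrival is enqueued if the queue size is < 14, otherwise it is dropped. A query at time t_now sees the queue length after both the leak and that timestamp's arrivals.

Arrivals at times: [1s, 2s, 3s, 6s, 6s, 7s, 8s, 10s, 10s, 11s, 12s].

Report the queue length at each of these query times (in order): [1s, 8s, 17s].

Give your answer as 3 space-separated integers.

Queue lengths at query times:
  query t=1s: backlog = 1
  query t=8s: backlog = 2
  query t=17s: backlog = 0

Answer: 1 2 0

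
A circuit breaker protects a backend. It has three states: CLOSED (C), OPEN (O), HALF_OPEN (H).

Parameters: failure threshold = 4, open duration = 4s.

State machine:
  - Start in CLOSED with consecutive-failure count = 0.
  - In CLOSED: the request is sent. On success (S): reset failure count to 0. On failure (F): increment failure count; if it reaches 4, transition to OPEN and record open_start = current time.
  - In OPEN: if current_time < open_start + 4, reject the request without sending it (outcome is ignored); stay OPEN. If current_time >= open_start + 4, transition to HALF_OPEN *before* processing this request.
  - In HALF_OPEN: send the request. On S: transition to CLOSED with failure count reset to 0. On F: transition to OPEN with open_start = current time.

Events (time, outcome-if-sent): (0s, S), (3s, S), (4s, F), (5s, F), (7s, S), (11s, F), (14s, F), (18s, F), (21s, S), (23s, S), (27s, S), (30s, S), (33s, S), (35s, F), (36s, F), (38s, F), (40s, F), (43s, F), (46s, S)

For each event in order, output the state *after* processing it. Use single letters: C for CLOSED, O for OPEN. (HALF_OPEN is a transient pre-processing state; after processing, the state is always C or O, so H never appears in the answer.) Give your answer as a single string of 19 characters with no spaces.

Answer: CCCCCCCCCCCCCCCCOOC

Derivation:
State after each event:
  event#1 t=0s outcome=S: state=CLOSED
  event#2 t=3s outcome=S: state=CLOSED
  event#3 t=4s outcome=F: state=CLOSED
  event#4 t=5s outcome=F: state=CLOSED
  event#5 t=7s outcome=S: state=CLOSED
  event#6 t=11s outcome=F: state=CLOSED
  event#7 t=14s outcome=F: state=CLOSED
  event#8 t=18s outcome=F: state=CLOSED
  event#9 t=21s outcome=S: state=CLOSED
  event#10 t=23s outcome=S: state=CLOSED
  event#11 t=27s outcome=S: state=CLOSED
  event#12 t=30s outcome=S: state=CLOSED
  event#13 t=33s outcome=S: state=CLOSED
  event#14 t=35s outcome=F: state=CLOSED
  event#15 t=36s outcome=F: state=CLOSED
  event#16 t=38s outcome=F: state=CLOSED
  event#17 t=40s outcome=F: state=OPEN
  event#18 t=43s outcome=F: state=OPEN
  event#19 t=46s outcome=S: state=CLOSED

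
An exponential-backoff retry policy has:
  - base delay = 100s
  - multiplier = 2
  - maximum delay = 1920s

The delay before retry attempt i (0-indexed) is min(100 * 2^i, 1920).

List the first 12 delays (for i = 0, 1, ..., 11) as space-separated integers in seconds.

Computing each delay:
  i=0: min(100*2^0, 1920) = 100
  i=1: min(100*2^1, 1920) = 200
  i=2: min(100*2^2, 1920) = 400
  i=3: min(100*2^3, 1920) = 800
  i=4: min(100*2^4, 1920) = 1600
  i=5: min(100*2^5, 1920) = 1920
  i=6: min(100*2^6, 1920) = 1920
  i=7: min(100*2^7, 1920) = 1920
  i=8: min(100*2^8, 1920) = 1920
  i=9: min(100*2^9, 1920) = 1920
  i=10: min(100*2^10, 1920) = 1920
  i=11: min(100*2^11, 1920) = 1920

Answer: 100 200 400 800 1600 1920 1920 1920 1920 1920 1920 1920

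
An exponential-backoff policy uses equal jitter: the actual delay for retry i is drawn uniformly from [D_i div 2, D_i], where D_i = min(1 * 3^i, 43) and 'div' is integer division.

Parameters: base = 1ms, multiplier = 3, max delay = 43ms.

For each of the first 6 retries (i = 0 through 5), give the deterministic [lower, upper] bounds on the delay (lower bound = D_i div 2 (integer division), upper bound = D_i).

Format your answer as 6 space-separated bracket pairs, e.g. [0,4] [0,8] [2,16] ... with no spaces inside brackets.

Answer: [0,1] [1,3] [4,9] [13,27] [21,43] [21,43]

Derivation:
Computing bounds per retry:
  i=0: D_i=min(1*3^0,43)=1, bounds=[0,1]
  i=1: D_i=min(1*3^1,43)=3, bounds=[1,3]
  i=2: D_i=min(1*3^2,43)=9, bounds=[4,9]
  i=3: D_i=min(1*3^3,43)=27, bounds=[13,27]
  i=4: D_i=min(1*3^4,43)=43, bounds=[21,43]
  i=5: D_i=min(1*3^5,43)=43, bounds=[21,43]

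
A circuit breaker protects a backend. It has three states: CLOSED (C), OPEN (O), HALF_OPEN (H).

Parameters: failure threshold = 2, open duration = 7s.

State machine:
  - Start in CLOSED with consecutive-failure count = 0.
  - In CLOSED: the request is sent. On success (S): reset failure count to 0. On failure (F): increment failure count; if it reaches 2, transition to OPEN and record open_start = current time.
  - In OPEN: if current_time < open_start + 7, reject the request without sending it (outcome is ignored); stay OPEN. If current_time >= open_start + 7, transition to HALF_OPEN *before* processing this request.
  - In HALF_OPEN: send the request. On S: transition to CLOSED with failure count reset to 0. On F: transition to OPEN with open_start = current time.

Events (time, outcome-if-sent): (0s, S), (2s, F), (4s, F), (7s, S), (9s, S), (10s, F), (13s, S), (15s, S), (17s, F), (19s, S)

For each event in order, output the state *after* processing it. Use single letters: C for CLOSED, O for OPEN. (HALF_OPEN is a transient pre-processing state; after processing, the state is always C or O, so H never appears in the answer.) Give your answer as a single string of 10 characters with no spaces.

State after each event:
  event#1 t=0s outcome=S: state=CLOSED
  event#2 t=2s outcome=F: state=CLOSED
  event#3 t=4s outcome=F: state=OPEN
  event#4 t=7s outcome=S: state=OPEN
  event#5 t=9s outcome=S: state=OPEN
  event#6 t=10s outcome=F: state=OPEN
  event#7 t=13s outcome=S: state=CLOSED
  event#8 t=15s outcome=S: state=CLOSED
  event#9 t=17s outcome=F: state=CLOSED
  event#10 t=19s outcome=S: state=CLOSED

Answer: CCOOOOCCCC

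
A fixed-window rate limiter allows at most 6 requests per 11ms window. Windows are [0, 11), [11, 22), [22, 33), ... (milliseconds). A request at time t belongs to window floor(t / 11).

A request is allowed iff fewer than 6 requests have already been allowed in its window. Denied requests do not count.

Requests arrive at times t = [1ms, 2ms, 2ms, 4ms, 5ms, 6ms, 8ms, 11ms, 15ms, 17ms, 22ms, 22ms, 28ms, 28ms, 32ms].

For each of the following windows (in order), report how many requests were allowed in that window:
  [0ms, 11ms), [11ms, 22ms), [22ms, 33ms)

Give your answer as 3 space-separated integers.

Processing requests:
  req#1 t=1ms (window 0): ALLOW
  req#2 t=2ms (window 0): ALLOW
  req#3 t=2ms (window 0): ALLOW
  req#4 t=4ms (window 0): ALLOW
  req#5 t=5ms (window 0): ALLOW
  req#6 t=6ms (window 0): ALLOW
  req#7 t=8ms (window 0): DENY
  req#8 t=11ms (window 1): ALLOW
  req#9 t=15ms (window 1): ALLOW
  req#10 t=17ms (window 1): ALLOW
  req#11 t=22ms (window 2): ALLOW
  req#12 t=22ms (window 2): ALLOW
  req#13 t=28ms (window 2): ALLOW
  req#14 t=28ms (window 2): ALLOW
  req#15 t=32ms (window 2): ALLOW

Allowed counts by window: 6 3 5

Answer: 6 3 5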